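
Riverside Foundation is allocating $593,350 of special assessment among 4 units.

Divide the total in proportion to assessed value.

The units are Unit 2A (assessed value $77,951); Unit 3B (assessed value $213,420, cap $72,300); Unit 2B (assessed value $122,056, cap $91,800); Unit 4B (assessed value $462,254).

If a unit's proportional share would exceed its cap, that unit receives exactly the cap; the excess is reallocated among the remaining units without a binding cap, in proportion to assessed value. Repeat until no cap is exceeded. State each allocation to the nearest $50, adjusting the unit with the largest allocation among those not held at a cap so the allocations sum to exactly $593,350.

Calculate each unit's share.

Unit 2A: $61,950; Unit 3B: $72,300; Unit 2B: $91,800; Unit 4B: $367,300

Assessed value total: 875,681.
Proportional shares (ignoring caps): Unit 2A 52,818.58; Unit 3B 144,610.60; Unit 2B 82,703.55; Unit 4B 313,217.27.
Cap binds for Unit 3B ($72,300); balance $521,050 reallocated over remaining assessed value 662,261.
Cap binds for Unit 2B ($91,800); balance $429,250 reallocated over remaining assessed value 540,205.
Remaining shares: Unit 2A 61,940.31 → $61,950; Unit 4B 367,309.69 → $367,300.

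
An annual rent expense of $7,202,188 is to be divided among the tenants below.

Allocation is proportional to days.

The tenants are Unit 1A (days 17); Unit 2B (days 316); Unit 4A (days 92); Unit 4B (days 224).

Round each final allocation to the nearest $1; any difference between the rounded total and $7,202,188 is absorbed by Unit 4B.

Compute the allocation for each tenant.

Sum of days: 649.
Proportional shares: Unit 1A 17/649 × $7,202,188 = 188,655.16; Unit 2B 316/649 × $7,202,188 = 3,506,766.42; Unit 4A 92/649 × $7,202,188 = 1,020,957.31; Unit 4B 224/649 × $7,202,188 = 2,485,809.11.
At nearest $1: Unit 1A $188,655; Unit 2B $3,506,766; Unit 4A $1,020,957; Unit 4B $2,485,809. Sum = $7,202,187.
Difference $7,202,188 − $7,202,187 = +$1 applied to Unit 4B: Unit 4B becomes $2,485,810.

Unit 1A: $188,655; Unit 2B: $3,506,766; Unit 4A: $1,020,957; Unit 4B: $2,485,810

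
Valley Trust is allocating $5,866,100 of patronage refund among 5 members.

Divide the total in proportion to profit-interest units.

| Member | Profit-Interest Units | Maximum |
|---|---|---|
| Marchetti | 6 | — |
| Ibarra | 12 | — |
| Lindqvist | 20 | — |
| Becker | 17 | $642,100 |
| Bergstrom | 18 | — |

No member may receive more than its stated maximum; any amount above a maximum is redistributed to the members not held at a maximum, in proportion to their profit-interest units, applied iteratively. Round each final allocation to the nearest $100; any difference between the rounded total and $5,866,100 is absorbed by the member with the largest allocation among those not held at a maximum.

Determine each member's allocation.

Sum of profit-interest units: 73.
Unconstrained shares: Marchetti 482,145.21; Ibarra 964,290.41; Lindqvist 1,607,150.68; Becker 1,366,078.08; Bergstrom 1,446,435.62.
Capped: Becker ($642,100); residual $5,224,000 reallocated over remaining profit-interest units 56.
Remaining shares: Marchetti 559,714.29 → $559,700; Ibarra 1,119,428.57 → $1,119,400; Lindqvist 1,865,714.29 → $1,865,700; Bergstrom 1,679,142.86 → $1,679,100.
Rounding difference +$100 applied to Lindqvist → $1,865,800.

Marchetti: $559,700; Ibarra: $1,119,400; Lindqvist: $1,865,800; Becker: $642,100; Bergstrom: $1,679,100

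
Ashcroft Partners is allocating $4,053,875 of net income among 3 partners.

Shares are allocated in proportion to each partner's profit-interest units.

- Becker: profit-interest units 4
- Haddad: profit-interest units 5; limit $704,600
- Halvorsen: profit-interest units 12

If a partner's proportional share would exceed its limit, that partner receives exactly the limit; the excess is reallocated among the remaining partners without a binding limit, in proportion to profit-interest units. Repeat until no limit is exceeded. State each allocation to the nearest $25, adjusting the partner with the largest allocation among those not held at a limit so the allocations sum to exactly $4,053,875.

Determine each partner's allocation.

Profit-interest units total: 21.
Unconstrained shares: Becker 772,166.67; Haddad 965,208.33; Halvorsen 2,316,500.00.
Cap binds for Haddad ($704,600); remaining pool $3,349,275 reallocated over remaining profit-interest units 16.
Redistributed shares: Becker 837,318.75 → $837,325; Halvorsen 2,511,956.25 → $2,511,950.

Becker: $837,325 | Haddad: $704,600 | Halvorsen: $2,511,950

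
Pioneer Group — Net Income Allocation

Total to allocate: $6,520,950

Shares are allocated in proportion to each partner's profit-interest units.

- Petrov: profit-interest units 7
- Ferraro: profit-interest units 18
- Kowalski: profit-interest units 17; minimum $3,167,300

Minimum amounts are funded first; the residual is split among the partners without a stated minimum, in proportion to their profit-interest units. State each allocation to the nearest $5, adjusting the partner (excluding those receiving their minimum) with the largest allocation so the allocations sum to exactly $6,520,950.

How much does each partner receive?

Petrov: $939,020 · Ferraro: $2,414,630 · Kowalski: $3,167,300

Fund the minimums — Kowalski $3,167,300. Remaining pool $3,353,650.
Remaining pool split over remaining profit-interest units 25: Petrov 939,022.00 → $939,020; Ferraro 2,414,628.00 → $2,414,630.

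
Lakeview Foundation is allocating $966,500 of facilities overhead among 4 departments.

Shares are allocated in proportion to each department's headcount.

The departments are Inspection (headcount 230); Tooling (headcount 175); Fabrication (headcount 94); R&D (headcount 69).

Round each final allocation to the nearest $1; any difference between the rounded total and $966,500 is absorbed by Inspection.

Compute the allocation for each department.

Inspection: $391,365 | Tooling: $297,777 | Fabrication: $159,949 | R&D: $117,409

Headcount total: 568.
Proportional shares: Inspection 230/568 × $966,500 = 391,364.44; Tooling 175/568 × $966,500 = 297,777.29; Fabrication 94/568 × $966,500 = 159,948.94; R&D 69/568 × $966,500 = 117,409.33.
Rounded to nearest $1: Inspection $391,364; Tooling $297,777; Fabrication $159,949; R&D $117,409. Sum = $966,499.
Difference $966,500 − $966,499 = +$1 applied to Inspection: Inspection becomes $391,365.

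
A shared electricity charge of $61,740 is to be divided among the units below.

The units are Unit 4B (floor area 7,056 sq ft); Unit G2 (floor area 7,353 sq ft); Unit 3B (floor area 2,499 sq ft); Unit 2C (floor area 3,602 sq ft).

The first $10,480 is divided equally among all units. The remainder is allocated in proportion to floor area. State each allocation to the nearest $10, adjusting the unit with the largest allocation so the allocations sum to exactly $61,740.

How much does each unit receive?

Unit 4B: $20,250 · Unit G2: $21,000 · Unit 3B: $8,870 · Unit 2C: $11,620

First tranche $10,480 split equally: $2,620 each.
Remainder $51,260 by floor area (total 20,510): Unit 4B 17,634.84 → $17,630; Unit G2 18,377.12 → $18,380; Unit 3B 6,245.67 → $6,250; Unit 2C 9,002.37 → $9,000.
Totals: Unit 4B $2,620 + $17,630 = $20,250; Unit G2 $2,620 + $18,380 = $21,000; Unit 3B $2,620 + $6,250 = $8,870; Unit 2C $2,620 + $9,000 = $11,620.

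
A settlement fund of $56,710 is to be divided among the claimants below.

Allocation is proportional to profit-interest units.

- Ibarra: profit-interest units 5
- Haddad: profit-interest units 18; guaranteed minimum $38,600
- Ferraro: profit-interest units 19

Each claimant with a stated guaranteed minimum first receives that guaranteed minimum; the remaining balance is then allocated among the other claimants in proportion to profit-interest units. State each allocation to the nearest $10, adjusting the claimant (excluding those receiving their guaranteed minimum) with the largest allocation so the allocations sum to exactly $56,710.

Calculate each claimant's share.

Guaranteed amounts: Haddad $38,600. Remaining pool $18,110.
Remaining pool split over remaining profit-interest units 24: Ibarra 3,772.92 → $3,770; Ferraro 14,337.08 → $14,340.

Ibarra: $3,770 | Haddad: $38,600 | Ferraro: $14,340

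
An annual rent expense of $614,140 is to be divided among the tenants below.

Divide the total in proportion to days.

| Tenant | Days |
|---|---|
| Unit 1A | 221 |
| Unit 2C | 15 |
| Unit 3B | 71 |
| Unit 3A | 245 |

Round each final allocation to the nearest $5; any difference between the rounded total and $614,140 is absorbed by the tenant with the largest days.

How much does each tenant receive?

Unit 1A: $245,880 · Unit 2C: $16,690 · Unit 3B: $78,995 · Unit 3A: $272,575

Combined days = 552.
Unrounded shares: Unit 1A 221/552 × $614,140 = 245,878.51; Unit 2C 15/552 × $614,140 = 16,688.59; Unit 3B 71/552 × $614,140 = 78,992.64; Unit 3A 245/552 × $614,140 = 272,580.25.
At nearest $5: Unit 1A $245,880; Unit 2C $16,690; Unit 3B $78,995; Unit 3A $272,580. Sum = $614,145.
Difference $614,140 − $614,145 = −$5 applied to largest days (Unit 3A): Unit 3A becomes $272,575.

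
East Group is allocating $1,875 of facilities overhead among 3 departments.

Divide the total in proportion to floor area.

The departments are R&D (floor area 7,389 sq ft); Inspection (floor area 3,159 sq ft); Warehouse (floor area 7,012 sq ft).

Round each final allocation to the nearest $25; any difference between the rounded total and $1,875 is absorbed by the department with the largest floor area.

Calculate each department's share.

R&D: $800 · Inspection: $325 · Warehouse: $750

Total floor area = 7,389 + 3,159 + 7,012 = 17,560.
Raw shares: R&D 788.97; Inspection 337.31; Warehouse 748.72.
After rounding ($25): R&D $800; Inspection $325; Warehouse $750. Sum = $1,875.
Rounded total matches; no reconciliation needed.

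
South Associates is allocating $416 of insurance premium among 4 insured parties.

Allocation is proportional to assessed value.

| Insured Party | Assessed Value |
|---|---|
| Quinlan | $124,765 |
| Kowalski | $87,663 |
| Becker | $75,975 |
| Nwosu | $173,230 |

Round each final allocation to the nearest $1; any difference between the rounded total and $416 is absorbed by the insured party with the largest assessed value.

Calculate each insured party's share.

Quinlan: $112 · Kowalski: $79 · Becker: $68 · Nwosu: $157

Assessed value total: 461,633.
Proportional shares: Quinlan 124,765/461,633 × $416 = 112.43; Kowalski 87,663/461,633 × $416 = 79.00; Becker 75,975/461,633 × $416 = 68.46; Nwosu 173,230/461,633 × $416 = 156.11.
Rounded to nearest $1: Quinlan $112; Kowalski $79; Becker $68; Nwosu $156. Sum = $415.
Difference $416 − $415 = +$1 applied to largest assessed value (Nwosu): Nwosu becomes $157.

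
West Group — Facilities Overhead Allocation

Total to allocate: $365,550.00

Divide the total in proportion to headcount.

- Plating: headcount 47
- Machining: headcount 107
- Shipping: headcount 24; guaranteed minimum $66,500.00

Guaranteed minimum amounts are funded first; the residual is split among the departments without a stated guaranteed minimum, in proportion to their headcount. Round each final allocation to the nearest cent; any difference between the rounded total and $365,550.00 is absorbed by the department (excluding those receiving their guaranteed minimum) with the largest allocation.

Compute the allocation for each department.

Plating: $91,268.51 · Machining: $207,781.49 · Shipping: $66,500.00

Guaranteed amounts: Shipping $66,500.00. Balance $299,050.00.
Balance split over remaining headcount 154: Plating 91,268.5065 → $91,268.51; Machining 207,781.4935 → $207,781.49.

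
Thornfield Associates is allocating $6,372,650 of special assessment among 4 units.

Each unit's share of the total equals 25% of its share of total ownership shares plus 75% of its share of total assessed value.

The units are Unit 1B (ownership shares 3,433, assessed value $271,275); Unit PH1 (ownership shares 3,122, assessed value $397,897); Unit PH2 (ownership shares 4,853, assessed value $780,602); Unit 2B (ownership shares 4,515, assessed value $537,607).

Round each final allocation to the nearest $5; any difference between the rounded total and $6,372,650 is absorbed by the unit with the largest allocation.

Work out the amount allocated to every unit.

Unit 1B: $995,880 · Unit PH1: $1,269,280 · Unit PH2: $2,362,845 · Unit 2B: $1,744,645

Ownership shares total 15,923; assessed value total 1,987,381.
Blended shares (25% ownership shares + 75% assessed value): Unit 1B 0.1563; Unit PH1 0.1992; Unit PH2 0.3708; Unit 2B 0.2738.
Proportional shares: Unit 1B 995,879.97; Unit PH1 1,269,278.60; Unit PH2 2,362,846.34; Unit 2B 1,744,645.09.
After rounding ($5): Unit 1B $995,880; Unit PH1 $1,269,280; Unit PH2 $2,362,845; Unit 2B $1,744,645. Sum = $6,372,650.
No rounding difference to absorb.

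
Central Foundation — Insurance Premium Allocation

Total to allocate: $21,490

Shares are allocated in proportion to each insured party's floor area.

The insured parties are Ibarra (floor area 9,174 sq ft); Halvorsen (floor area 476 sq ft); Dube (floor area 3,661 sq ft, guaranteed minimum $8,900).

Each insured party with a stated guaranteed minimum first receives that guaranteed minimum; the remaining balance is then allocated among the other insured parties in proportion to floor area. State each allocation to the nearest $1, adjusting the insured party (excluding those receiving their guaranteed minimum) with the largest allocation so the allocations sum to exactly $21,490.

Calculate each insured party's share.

Minimums first: Dube $8,900. Balance $12,590.
Balance split over remaining floor area 9,650: Ibarra 11,968.98 → $11,969; Halvorsen 621.02 → $621.

Ibarra: $11,969 | Halvorsen: $621 | Dube: $8,900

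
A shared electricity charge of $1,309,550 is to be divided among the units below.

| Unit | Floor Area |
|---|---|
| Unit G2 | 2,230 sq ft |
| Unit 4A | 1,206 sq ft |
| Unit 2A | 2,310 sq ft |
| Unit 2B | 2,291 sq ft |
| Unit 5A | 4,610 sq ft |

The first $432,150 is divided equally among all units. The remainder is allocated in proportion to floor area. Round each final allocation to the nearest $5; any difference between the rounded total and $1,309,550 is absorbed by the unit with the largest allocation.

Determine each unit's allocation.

$432,150 shared equally gives $86,430 per unit.
Remainder $877,400 by floor area (total 12,647): Unit G2 154,708.78 → $154,710; Unit 4A 83,667.62 → $83,670; Unit 2A 160,258.88 → $160,260; Unit 2B 158,940.73 → $158,940; Unit 5A 319,823.99 → $319,825.
Rounding difference −$5 on remainder applied to Unit 5A.
Totals: Unit G2 $86,430 + $154,710 = $241,140; Unit 4A $86,430 + $83,670 = $170,100; Unit 2A $86,430 + $160,260 = $246,690; Unit 2B $86,430 + $158,940 = $245,370; Unit 5A $86,430 + $319,820 = $406,250.

Unit G2: $241,140; Unit 4A: $170,100; Unit 2A: $246,690; Unit 2B: $245,370; Unit 5A: $406,250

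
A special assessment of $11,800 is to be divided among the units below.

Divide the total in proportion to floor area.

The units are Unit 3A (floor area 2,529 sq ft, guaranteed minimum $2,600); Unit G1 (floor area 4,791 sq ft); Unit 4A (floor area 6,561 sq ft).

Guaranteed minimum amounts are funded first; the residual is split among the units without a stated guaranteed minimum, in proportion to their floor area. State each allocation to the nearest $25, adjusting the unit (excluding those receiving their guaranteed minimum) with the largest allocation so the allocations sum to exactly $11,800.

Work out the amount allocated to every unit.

Minimums first: Unit 3A $2,600. Balance $9,200.
Balance split over remaining floor area 11,352: Unit G1 3,882.77 → $3,875; Unit 4A 5,317.23 → $5,325.

Unit 3A: $2,600; Unit G1: $3,875; Unit 4A: $5,325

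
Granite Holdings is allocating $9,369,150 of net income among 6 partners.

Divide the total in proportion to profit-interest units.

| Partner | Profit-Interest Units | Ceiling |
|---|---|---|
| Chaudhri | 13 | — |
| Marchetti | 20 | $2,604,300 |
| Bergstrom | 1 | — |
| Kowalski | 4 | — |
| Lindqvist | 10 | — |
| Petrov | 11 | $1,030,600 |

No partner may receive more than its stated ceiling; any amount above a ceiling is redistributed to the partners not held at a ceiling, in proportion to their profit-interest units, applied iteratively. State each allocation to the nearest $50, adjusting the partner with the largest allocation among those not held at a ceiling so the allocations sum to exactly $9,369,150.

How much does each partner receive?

Sum of profit-interest units: 59.
Pro-rata shares before constraints: Chaudhri 2,064,388.98; Marchetti 3,175,983.05; Bergstrom 158,799.15; Kowalski 635,196.61; Lindqvist 1,587,991.53; Petrov 1,746,790.68.
Capped: Marchetti ($2,604,300), Petrov ($1,030,600); balance $5,734,250 reallocated over remaining profit-interest units 28.
Redistributed shares: Chaudhri 2,662,330.36 → $2,662,350; Bergstrom 204,794.64 → $204,800; Kowalski 819,178.57 → $819,200; Lindqvist 2,047,946.43 → $2,047,950.
Rounding difference −$50 applied to Chaudhri → $2,662,300.

Chaudhri: $2,662,300 · Marchetti: $2,604,300 · Bergstrom: $204,800 · Kowalski: $819,200 · Lindqvist: $2,047,950 · Petrov: $1,030,600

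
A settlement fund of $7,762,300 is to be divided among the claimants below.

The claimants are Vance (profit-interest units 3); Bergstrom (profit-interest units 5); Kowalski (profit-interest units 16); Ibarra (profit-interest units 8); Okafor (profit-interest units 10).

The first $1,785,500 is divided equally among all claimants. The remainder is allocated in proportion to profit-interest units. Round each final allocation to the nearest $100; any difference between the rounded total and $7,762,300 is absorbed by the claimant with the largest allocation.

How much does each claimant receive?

First tranche $1,785,500 split equally: $357,100 each.
Remainder $5,976,800 by profit-interest units (total 42): Vance 426,914.29 → $426,900; Bergstrom 711,523.81 → $711,500; Kowalski 2,276,876.19 → $2,276,900; Ibarra 1,138,438.10 → $1,138,400; Okafor 1,423,047.62 → $1,423,000.
Rounding difference +$100 on remainder applied to Kowalski.
Totals: Vance $357,100 + $426,900 = $784,000; Bergstrom $357,100 + $711,500 = $1,068,600; Kowalski $357,100 + $2,277,000 = $2,634,100; Ibarra $357,100 + $1,138,400 = $1,495,500; Okafor $357,100 + $1,423,000 = $1,780,100.

Vance: $784,000 · Bergstrom: $1,068,600 · Kowalski: $2,634,100 · Ibarra: $1,495,500 · Okafor: $1,780,100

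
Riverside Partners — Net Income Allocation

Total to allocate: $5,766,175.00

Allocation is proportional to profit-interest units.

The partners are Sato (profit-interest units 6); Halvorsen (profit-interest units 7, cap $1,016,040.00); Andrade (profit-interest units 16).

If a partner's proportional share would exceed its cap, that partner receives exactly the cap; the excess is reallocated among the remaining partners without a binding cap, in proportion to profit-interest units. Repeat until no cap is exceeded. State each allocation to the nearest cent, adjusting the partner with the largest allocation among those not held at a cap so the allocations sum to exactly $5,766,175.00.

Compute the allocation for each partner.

Sato: $1,295,491.36 · Halvorsen: $1,016,040.00 · Andrade: $3,454,643.64

Profit-interest units total: 29.
Proportional shares (ignoring caps): Sato 1,193,001.7241; Halvorsen 1,391,835.3448; Andrade 3,181,337.9310.
Capped: Halvorsen ($1,016,040.00); remaining pool $4,750,135.00 reallocated over remaining profit-interest units 22.
Remaining shares: Sato 1,295,491.3636 → $1,295,491.36; Andrade 3,454,643.6364 → $3,454,643.64.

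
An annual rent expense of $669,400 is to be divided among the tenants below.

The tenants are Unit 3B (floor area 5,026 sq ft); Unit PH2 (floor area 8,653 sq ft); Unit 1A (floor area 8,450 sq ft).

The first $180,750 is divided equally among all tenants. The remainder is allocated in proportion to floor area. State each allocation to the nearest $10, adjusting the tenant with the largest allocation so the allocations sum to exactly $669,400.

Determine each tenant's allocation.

Unit 3B: $171,230 | Unit PH2: $251,330 | Unit 1A: $246,840

First tranche $180,750 split equally: $60,250 each.
Remainder $488,650 by floor area (total 22,129): Unit 3B 110,983.55 → $110,980; Unit PH2 191,074.54 → $191,070; Unit 1A 186,591.92 → $186,590.
Rounding difference +$10 on remainder applied to Unit PH2.
Totals: Unit 3B $60,250 + $110,980 = $171,230; Unit PH2 $60,250 + $191,080 = $251,330; Unit 1A $60,250 + $186,590 = $246,840.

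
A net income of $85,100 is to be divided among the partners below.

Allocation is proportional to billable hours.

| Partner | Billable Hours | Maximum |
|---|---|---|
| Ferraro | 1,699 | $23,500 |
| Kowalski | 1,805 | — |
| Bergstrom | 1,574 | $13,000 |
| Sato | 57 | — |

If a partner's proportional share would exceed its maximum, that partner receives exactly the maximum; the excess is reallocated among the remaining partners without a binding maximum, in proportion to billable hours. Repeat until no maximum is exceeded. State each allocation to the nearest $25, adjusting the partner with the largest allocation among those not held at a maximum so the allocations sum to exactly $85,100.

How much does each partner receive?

Ferraro: $23,500 · Kowalski: $47,100 · Bergstrom: $13,000 · Sato: $1,500

Total billable hours = 5,135.
Pro-rata shares before constraints: Ferraro 28,156.75; Kowalski 29,913.44; Bergstrom 26,085.18; Sato 944.63.
Cap binds for Ferraro ($23,500), Bergstrom ($13,000); residual $48,600 reallocated over remaining billable hours 1,862.
Remaining shares: Kowalski 47,112.24 → $47,100; Sato 1,487.76 → $1,500.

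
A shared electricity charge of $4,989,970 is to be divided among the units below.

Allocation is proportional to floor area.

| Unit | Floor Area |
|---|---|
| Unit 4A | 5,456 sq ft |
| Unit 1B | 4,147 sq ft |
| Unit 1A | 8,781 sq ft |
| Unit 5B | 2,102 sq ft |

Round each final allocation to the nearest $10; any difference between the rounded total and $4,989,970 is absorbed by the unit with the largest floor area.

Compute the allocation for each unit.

Unit 4A: $1,328,970; Unit 1B: $1,010,120; Unit 1A: $2,138,880; Unit 5B: $512,000

Combined floor area = 20,486.
Unrounded shares: Unit 4A 5,456/20,486 × $4,989,970 = 1,328,969.85; Unit 1B 4,147/20,486 × $4,989,970 = 1,010,124.26; Unit 1A 8,781/20,486 × $4,989,970 = 2,138,871.75; Unit 5B 2,102/20,486 × $4,989,970 = 512,004.15.
After rounding ($10): Unit 4A $1,328,970; Unit 1B $1,010,120; Unit 1A $2,138,870; Unit 5B $512,000. Sum = $4,989,960.
Difference $4,989,970 − $4,989,960 = +$10 applied to largest floor area (Unit 1A): Unit 1A becomes $2,138,880.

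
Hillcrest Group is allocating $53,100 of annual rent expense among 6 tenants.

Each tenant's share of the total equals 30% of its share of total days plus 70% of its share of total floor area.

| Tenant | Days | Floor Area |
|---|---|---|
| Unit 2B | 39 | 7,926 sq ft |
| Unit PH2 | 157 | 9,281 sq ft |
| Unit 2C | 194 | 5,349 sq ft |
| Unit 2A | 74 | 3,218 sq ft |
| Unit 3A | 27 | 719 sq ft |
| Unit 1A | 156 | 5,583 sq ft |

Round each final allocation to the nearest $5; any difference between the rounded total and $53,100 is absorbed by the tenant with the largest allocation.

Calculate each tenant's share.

Days total 647; floor area total 32,076.
Blended shares (30% days + 70% floor area): Unit 2B 0.1911; Unit PH2 0.2753; Unit 2C 0.2067; Unit 2A 0.1045; Unit 3A 0.0282; Unit 1A 0.1942.
Proportional shares: Unit 2B 10,144.96; Unit PH2 14,620.47; Unit 2C 10,975.01; Unit 2A 5,551.03; Unit 3A 1,497.96; Unit 1A 10,310.57.
Rounded to nearest $5: Unit 2B $10,145; Unit PH2 $14,620; Unit 2C $10,975; Unit 2A $5,550; Unit 3A $1,500; Unit 1A $10,310. Sum = $53,100.
Rounded total matches; no reconciliation needed.

Unit 2B: $10,145 · Unit PH2: $14,620 · Unit 2C: $10,975 · Unit 2A: $5,550 · Unit 3A: $1,500 · Unit 1A: $10,310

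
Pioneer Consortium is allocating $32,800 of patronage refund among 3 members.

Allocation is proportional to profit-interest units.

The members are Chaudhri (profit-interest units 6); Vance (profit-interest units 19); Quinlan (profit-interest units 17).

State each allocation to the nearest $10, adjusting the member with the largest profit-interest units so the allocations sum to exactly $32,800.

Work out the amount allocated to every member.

Chaudhri: $4,690 | Vance: $14,830 | Quinlan: $13,280

Profit-interest units total: 42.
Raw shares: Chaudhri 6/42 × $32,800 = 4,685.71; Vance 19/42 × $32,800 = 14,838.10; Quinlan 17/42 × $32,800 = 13,276.19.
Rounded to nearest $10: Chaudhri $4,690; Vance $14,840; Quinlan $13,280. Sum = $32,810.
Difference $32,800 − $32,810 = −$10 applied to largest profit-interest units (Vance): Vance becomes $14,830.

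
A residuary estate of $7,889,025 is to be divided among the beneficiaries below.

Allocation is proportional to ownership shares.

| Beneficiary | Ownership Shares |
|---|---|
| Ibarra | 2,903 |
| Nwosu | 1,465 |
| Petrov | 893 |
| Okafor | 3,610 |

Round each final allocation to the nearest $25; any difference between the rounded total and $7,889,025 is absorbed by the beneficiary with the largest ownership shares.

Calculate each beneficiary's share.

Ibarra: $2,581,650 · Nwosu: $1,302,825 · Petrov: $794,150 · Okafor: $3,210,400

Total ownership shares = 2,903 + 1,465 + 893 + 3,610 = 8,871.
Pro-rata amounts: Ibarra 2,581,652.53; Nwosu 1,302,831.88; Petrov 794,149.40; Okafor 3,210,391.19.
After rounding ($25): Ibarra $2,581,650; Nwosu $1,302,825; Petrov $794,150; Okafor $3,210,400. Sum = $7,889,025.
Sum already equals the total — no adjustment.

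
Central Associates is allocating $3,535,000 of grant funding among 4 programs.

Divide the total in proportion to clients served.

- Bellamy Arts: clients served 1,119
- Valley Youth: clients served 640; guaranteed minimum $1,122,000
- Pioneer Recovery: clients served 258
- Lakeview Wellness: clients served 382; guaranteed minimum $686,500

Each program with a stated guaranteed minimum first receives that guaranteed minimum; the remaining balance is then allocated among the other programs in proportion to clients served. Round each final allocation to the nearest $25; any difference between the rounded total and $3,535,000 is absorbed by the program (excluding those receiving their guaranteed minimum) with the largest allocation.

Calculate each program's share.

Guaranteed amounts: Valley Youth $1,122,000; Lakeview Wellness $686,500. Residual $1,726,500.
Residual split over remaining clients served 1,377: Bellamy Arts 1,403,016.34 → $1,403,025; Pioneer Recovery 323,483.66 → $323,475.

Bellamy Arts: $1,403,025 · Valley Youth: $1,122,000 · Pioneer Recovery: $323,475 · Lakeview Wellness: $686,500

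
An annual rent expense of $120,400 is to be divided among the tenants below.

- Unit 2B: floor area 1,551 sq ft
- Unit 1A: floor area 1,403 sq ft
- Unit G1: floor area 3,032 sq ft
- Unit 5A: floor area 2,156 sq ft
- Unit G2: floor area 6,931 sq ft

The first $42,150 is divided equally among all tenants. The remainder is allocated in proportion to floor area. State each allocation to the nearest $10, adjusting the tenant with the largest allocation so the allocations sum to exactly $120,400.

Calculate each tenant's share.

Equal tier: $42,150 ÷ 5 = $8,430 apiece.
Remainder $78,250 by floor area (total 15,073): Unit 2B 8,051.86 → $8,050; Unit 1A 7,283.54 → $7,280; Unit G1 15,740.33 → $15,740; Unit 5A 11,192.66 → $11,190; Unit G2 35,981.61 → $35,980.
Rounding difference +$10 on remainder applied to Unit G2.
Totals: Unit 2B $8,430 + $8,050 = $16,480; Unit 1A $8,430 + $7,280 = $15,710; Unit G1 $8,430 + $15,740 = $24,170; Unit 5A $8,430 + $11,190 = $19,620; Unit G2 $8,430 + $35,990 = $44,420.

Unit 2B: $16,480; Unit 1A: $15,710; Unit G1: $24,170; Unit 5A: $19,620; Unit G2: $44,420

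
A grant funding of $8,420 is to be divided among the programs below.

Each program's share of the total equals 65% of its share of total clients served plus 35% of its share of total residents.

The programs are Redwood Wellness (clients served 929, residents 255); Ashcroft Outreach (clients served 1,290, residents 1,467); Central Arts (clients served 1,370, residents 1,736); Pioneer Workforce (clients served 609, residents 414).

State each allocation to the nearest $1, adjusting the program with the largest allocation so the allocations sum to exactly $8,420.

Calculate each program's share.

Totals — clients served 4,198, residents 3,872.
Composite weights (65% clients served + 35% residents): Redwood Wellness 0.1669; Ashcroft Outreach 0.3323; Central Arts 0.3690; Pioneer Workforce 0.1317.
Unrounded shares: Redwood Wellness 1,405.23; Ashcroft Outreach 2,798.34; Central Arts 3,107.37; Pioneer Workforce 1,109.06.
At nearest $1: Redwood Wellness $1,405; Ashcroft Outreach $2,798; Central Arts $3,107; Pioneer Workforce $1,109. Sum = $8,419.
Difference $8,420 − $8,419 = +$1 applied to largest allocation (Central Arts): Central Arts becomes $3,108.

Redwood Wellness: $1,405; Ashcroft Outreach: $2,798; Central Arts: $3,108; Pioneer Workforce: $1,109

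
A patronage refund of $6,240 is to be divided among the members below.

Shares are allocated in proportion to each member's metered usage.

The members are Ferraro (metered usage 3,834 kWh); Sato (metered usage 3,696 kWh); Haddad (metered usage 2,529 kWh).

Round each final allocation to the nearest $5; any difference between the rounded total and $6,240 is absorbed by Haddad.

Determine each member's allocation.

Ferraro: $2,380; Sato: $2,295; Haddad: $1,565

Metered usage total: 10,059.
Raw shares: Ferraro 3,834/10,059 × $6,240 = 2,378.38; Sato 3,696/10,059 × $6,240 = 2,292.78; Haddad 2,529/10,059 × $6,240 = 1,568.84.
At nearest $5: Ferraro $2,380; Sato $2,295; Haddad $1,570. Sum = $6,245.
Difference $6,240 − $6,245 = −$5 applied to Haddad: Haddad becomes $1,565.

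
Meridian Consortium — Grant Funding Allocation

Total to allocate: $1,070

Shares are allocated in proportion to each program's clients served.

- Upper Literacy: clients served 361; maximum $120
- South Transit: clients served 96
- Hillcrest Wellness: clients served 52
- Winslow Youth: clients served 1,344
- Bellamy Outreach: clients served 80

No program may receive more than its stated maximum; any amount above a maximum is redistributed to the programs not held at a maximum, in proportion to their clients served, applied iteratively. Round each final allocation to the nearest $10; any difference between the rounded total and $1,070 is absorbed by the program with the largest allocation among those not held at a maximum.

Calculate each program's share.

Sum of clients served: 1,933.
Proportional shares (ignoring caps): Upper Literacy 199.83; South Transit 53.14; Hillcrest Wellness 28.78; Winslow Youth 743.96; Bellamy Outreach 44.28.
Cap binds for Upper Literacy ($120); remaining pool $950 reallocated over remaining clients served 1,572.
Redistributed shares: South Transit 58.02 → $60; Hillcrest Wellness 31.42 → $30; Winslow Youth 812.21 → $810; Bellamy Outreach 48.35 → $50.

Upper Literacy: $120 | South Transit: $60 | Hillcrest Wellness: $30 | Winslow Youth: $810 | Bellamy Outreach: $50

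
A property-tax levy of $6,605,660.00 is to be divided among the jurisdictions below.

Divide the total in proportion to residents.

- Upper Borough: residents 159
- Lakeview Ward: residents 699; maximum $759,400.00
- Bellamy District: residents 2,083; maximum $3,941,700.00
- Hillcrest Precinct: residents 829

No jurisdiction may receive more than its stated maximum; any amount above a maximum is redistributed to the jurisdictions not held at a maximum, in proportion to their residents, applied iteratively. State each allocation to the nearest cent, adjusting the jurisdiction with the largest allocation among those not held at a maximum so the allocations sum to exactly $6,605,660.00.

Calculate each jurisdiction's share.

Total residents = 3,770.
Unconstrained shares: Upper Borough 278,594.1485; Lakeview Ward 1,224,762.9549; Bellamy District 3,649,758.5623; Hillcrest Precinct 1,452,544.3342.
Held at cap: Lakeview Ward ($759,400.00); remaining pool $5,846,260.00 reallocated over remaining residents 3,071.
Held at cap: Bellamy District ($3,941,700.00); remaining pool $1,904,560.00 reallocated over remaining residents 988.
Shares after redistribution: Upper Borough 306,503.0769 → $306,503.08; Hillcrest Precinct 1,598,056.9231 → $1,598,056.92.

Upper Borough: $306,503.08; Lakeview Ward: $759,400.00; Bellamy District: $3,941,700.00; Hillcrest Precinct: $1,598,056.92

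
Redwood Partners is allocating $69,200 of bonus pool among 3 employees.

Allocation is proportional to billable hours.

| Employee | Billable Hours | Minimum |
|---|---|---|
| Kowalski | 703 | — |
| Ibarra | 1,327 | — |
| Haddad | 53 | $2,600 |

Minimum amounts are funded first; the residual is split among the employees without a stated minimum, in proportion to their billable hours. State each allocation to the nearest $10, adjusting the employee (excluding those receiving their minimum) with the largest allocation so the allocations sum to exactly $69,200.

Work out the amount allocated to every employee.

Guaranteed amounts: Haddad $2,600. Remaining pool $66,600.
Remaining pool split over remaining billable hours 2,030: Kowalski 23,063.94 → $23,060; Ibarra 43,536.06 → $43,540.

Kowalski: $23,060; Ibarra: $43,540; Haddad: $2,600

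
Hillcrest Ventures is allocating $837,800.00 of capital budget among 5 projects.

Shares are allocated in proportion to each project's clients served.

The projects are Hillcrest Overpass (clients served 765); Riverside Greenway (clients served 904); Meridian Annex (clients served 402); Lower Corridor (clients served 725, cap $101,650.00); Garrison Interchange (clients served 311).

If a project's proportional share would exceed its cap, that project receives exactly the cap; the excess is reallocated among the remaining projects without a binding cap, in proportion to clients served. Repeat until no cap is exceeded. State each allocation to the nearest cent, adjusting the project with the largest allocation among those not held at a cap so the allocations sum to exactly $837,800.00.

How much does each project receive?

Hillcrest Overpass: $236,420.97; Riverside Greenway: $279,378.51; Meridian Annex: $124,236.90; Lower Corridor: $101,650.00; Garrison Interchange: $96,113.62

Total clients served = 3,107.
Pro-rata shares before constraints: Hillcrest Overpass 206,281.6221; Riverside Greenway 243,762.8581; Meridian Annex 108,398.9701; Lower Corridor 195,495.65497; Garrison Interchange 83,860.8948.
Held at cap: Lower Corridor ($101,650.00); residual $736,150.00 reallocated over remaining clients served 2,382.
Remaining shares: Hillcrest Overpass 236,420.9698 → $236,420.97; Riverside Greenway 279,378.5055 → $279,378.51; Meridian Annex 124,236.9018 → $124,236.90; Garrison Interchange 96,113.6230 → $96,113.62.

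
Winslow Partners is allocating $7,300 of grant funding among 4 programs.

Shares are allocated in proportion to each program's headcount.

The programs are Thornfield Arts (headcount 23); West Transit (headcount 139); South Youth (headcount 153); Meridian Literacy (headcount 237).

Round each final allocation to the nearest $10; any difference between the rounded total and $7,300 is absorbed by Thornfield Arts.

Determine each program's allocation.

Thornfield Arts: $310 · West Transit: $1,840 · South Youth: $2,020 · Meridian Literacy: $3,130

Combined headcount = 552.
Raw shares: Thornfield Arts 23/552 × $7,300 = 304.17; West Transit 139/552 × $7,300 = 1,838.22; South Youth 153/552 × $7,300 = 2,023.37; Meridian Literacy 237/552 × $7,300 = 3,134.24.
At nearest $10: Thornfield Arts $300; West Transit $1,840; South Youth $2,020; Meridian Literacy $3,130. Sum = $7,290.
Difference $7,300 − $7,290 = +$10 applied to Thornfield Arts: Thornfield Arts becomes $310.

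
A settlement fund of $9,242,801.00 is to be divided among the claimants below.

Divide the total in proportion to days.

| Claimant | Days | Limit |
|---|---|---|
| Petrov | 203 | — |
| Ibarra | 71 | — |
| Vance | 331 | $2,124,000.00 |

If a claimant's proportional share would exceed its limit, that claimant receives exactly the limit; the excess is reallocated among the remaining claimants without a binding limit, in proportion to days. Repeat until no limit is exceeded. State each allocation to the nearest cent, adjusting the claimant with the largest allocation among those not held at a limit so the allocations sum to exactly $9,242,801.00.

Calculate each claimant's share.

Sum of days: 605.
Proportional shares (ignoring caps): Petrov 3,101,303.4760; Ibarra 1,084,692.3488; Vance 5,056,805.1752.
Capped: Vance ($2,124,000.00); residual $7,118,801.00 reallocated over remaining days 274.
Shares after redistribution: Petrov 5,274,148.1861 → $5,274,148.19; Ibarra 1,844,652.8139 → $1,844,652.81.

Petrov: $5,274,148.19 · Ibarra: $1,844,652.81 · Vance: $2,124,000.00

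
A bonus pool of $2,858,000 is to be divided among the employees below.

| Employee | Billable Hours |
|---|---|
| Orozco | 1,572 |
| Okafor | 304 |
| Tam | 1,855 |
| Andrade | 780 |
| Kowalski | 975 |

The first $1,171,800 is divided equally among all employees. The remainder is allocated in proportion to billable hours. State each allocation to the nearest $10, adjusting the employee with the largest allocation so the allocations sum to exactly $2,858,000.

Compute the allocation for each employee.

Orozco: $717,540 · Okafor: $327,800 · Tam: $804,520 · Andrade: $474,100 · Kowalski: $534,040

Equal tier: $1,171,800 ÷ 5 = $234,360 apiece.
Remainder $1,686,200 by billable hours (total 5,486): Orozco 483,176.52 → $483,180; Okafor 93,438.72 → $93,440; Tam 570,160.59 → $570,160; Andrade 239,744.08 → $239,740; Kowalski 299,680.09 → $299,680.
Totals: Orozco $234,360 + $483,180 = $717,540; Okafor $234,360 + $93,440 = $327,800; Tam $234,360 + $570,160 = $804,520; Andrade $234,360 + $239,740 = $474,100; Kowalski $234,360 + $299,680 = $534,040.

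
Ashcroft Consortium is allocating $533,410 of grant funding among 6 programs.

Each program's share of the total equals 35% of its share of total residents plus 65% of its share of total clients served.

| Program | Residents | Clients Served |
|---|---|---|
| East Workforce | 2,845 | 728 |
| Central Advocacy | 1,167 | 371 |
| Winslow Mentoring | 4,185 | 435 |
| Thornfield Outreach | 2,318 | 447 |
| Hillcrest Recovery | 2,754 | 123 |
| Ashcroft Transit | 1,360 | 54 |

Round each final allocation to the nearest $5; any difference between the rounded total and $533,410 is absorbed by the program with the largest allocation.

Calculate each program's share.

Residents total 14,629; clients served total 2,158.
Blended shares (35% residents + 65% clients served): East Workforce 0.2873; Central Advocacy 0.1397; Winslow Mentoring 0.2312; Thornfield Outreach 0.1901; Hillcrest Recovery 0.1029; Ashcroft Transit 0.0488.
Raw shares: East Workforce 153,272.14; Central Advocacy 74,500.07; Winslow Mentoring 123,298.02; Thornfield Outreach 101,399.58; Hillcrest Recovery 54,908.09; Ashcroft Transit 26,032.10.
Rounded to nearest $5: East Workforce $153,270; Central Advocacy $74,500; Winslow Mentoring $123,300; Thornfield Outreach $101,400; Hillcrest Recovery $54,910; Ashcroft Transit $26,030. Sum = $533,410.
Sum already equals the total — no adjustment.

East Workforce: $153,270 | Central Advocacy: $74,500 | Winslow Mentoring: $123,300 | Thornfield Outreach: $101,400 | Hillcrest Recovery: $54,910 | Ashcroft Transit: $26,030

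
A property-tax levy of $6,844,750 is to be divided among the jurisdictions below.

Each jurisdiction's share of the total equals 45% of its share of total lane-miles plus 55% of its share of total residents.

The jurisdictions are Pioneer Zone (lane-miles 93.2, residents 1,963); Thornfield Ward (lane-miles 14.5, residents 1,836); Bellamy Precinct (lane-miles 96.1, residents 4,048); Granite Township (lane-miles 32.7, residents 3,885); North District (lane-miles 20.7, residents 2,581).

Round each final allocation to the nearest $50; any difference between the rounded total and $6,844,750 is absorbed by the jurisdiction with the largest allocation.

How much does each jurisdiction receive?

Totals — lane-miles 257.2, residents 14,313.
Blended shares (45% lane-miles + 55% residents): Pioneer Zone 0.2385; Thornfield Ward 0.0959; Bellamy Precinct 0.3237; Granite Township 0.2065; North District 0.1354.
Proportional shares: Pioneer Zone 1,632,439.95; Thornfield Ward 656,552.59; Bellamy Precinct 2,215,567.09; Granite Township 1,413,438.46; North District 926,751.91.
At nearest $50: Pioneer Zone $1,632,450; Thornfield Ward $656,550; Bellamy Precinct $2,215,550; Granite Township $1,413,450; North District $926,750. Sum = $6,844,750.
Rounded total matches; no reconciliation needed.

Pioneer Zone: $1,632,450; Thornfield Ward: $656,550; Bellamy Precinct: $2,215,550; Granite Township: $1,413,450; North District: $926,750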